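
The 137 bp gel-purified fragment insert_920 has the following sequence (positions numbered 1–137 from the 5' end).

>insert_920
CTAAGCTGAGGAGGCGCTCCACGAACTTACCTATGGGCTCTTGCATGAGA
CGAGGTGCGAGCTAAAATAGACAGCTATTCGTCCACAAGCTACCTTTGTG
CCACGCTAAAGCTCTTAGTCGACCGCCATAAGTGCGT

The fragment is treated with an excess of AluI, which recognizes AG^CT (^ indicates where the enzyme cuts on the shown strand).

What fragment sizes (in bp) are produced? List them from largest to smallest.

AluI sites (AGCT) start at positions 4, 60, 73, 88, 110.
AluI cuts after base 2 of each site, so after positions 5, 61, 74, 89, 111.
Linear molecule, 5 cuts → 6 fragments:
  1–5 → 5 bp
  6–61 → 56 bp
  62–74 → 13 bp
  75–89 → 15 bp
  90–111 → 22 bp
  112–137 → 26 bp
Sorted largest to smallest: 56, 26, 22, 15, 13, 5 bp.

56, 26, 22, 15, 13, 5 bp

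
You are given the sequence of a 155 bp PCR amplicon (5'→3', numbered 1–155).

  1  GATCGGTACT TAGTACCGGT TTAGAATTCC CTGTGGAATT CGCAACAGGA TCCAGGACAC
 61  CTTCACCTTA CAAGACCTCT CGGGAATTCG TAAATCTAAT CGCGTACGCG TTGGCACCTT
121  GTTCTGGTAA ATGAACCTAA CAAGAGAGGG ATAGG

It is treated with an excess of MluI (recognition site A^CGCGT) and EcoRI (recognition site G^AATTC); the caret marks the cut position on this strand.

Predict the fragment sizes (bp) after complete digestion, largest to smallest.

49, 48, 24, 22, 12 bp

The MluI site (ACGCGT) starts at position 106.
MluI cuts after the first base of each site, so after position 106.
EcoRI sites (GAATTC) start at positions 24, 36, 84.
EcoRI cuts after the first base of each site, so after positions 24, 36, 84.
Combined cut positions: 24, 36, 84, 106.
Linear molecule, 4 cuts → 5 fragments:
  1–24 → 24 bp
  25–36 → 12 bp
  37–84 → 48 bp
  85–106 → 22 bp
  107–155 → 49 bp
Sorted largest to smallest: 49, 48, 24, 22, 12 bp.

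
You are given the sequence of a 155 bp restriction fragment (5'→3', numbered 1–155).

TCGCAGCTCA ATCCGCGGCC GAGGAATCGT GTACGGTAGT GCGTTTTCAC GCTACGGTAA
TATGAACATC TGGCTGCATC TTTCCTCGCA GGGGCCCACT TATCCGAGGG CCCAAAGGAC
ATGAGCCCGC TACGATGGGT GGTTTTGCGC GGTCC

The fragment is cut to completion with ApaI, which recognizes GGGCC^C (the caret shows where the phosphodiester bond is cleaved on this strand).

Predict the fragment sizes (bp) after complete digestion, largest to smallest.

ApaI sites (GGGCCC) start at positions 92, 108.
ApaI cuts after base 5 of each site (before the last base), so after positions 96, 112.
Linear molecule, 2 cuts → 3 fragments:
  1–96 → 96 bp
  97–112 → 16 bp
  113–155 → 43 bp
Sorted largest to smallest: 96, 43, 16 bp.

96, 43, 16 bp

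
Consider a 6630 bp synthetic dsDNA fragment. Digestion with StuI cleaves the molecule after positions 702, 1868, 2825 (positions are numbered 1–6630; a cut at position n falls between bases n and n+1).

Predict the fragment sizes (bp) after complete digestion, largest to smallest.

Linear molecule, 3 cuts → 4 fragments:
  702 − 0 = 702 bp
  1868 − 702 = 1166 bp
  2825 − 1868 = 957 bp
  6630 − 2825 = 3805 bp
Sorted largest to smallest: 3805, 1166, 957, 702 bp.

3805, 1166, 957, 702 bp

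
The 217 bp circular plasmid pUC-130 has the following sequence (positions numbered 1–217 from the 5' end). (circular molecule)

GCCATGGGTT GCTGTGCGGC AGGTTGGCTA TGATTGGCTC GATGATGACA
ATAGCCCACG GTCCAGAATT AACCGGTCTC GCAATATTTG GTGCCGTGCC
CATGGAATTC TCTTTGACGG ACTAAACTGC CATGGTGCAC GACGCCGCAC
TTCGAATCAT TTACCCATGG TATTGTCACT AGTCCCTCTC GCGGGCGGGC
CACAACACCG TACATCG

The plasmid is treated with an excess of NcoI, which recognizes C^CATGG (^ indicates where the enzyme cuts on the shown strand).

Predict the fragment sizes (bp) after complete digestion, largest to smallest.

98, 54, 35, 30 bp

NcoI sites (CCATGG) start at positions 2, 100, 130, 165.
NcoI cuts after the first base of each site, so after positions 2, 100, 130, 165.
Circular molecule, 4 cuts → 4 fragments:
  3–100 → 98 bp
  101–130 → 30 bp
  131–165 → 35 bp
  166–217 then 1–2 → 52 + 2 = 54 bp
Sorted largest to smallest: 98, 54, 35, 30 bp.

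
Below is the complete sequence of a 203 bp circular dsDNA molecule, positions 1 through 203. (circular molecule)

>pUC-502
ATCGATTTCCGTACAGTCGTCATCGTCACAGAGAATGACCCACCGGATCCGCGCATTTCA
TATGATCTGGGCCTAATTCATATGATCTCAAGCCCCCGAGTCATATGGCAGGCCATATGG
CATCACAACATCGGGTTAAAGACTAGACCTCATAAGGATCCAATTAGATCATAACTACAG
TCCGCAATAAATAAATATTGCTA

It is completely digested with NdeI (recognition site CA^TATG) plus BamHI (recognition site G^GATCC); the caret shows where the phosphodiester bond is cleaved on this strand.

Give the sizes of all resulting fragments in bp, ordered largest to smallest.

NdeI sites (CATATG) start at positions 59, 79, 102, 114.
NdeI cuts after base 2 of each site, so after positions 60, 80, 103, 115.
BamHI sites (GGATCC) start at positions 45, 156.
BamHI cuts after the first base of each site, so after positions 45, 156.
Combined cut positions: 45, 60, 80, 103, 115, 156.
Circular molecule, 6 cuts → 6 fragments:
  46–60 → 15 bp
  61–80 → 20 bp
  81–103 → 23 bp
  104–115 → 12 bp
  116–156 → 41 bp
  157–203 then 1–45 → 47 + 45 = 92 bp
Sorted largest to smallest: 92, 41, 23, 20, 15, 12 bp.

92, 41, 23, 20, 15, 12 bp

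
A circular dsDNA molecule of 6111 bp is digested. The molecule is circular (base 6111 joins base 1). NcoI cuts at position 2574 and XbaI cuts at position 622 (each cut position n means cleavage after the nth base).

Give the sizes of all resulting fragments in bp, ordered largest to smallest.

4159, 1952 bp

Combined cut positions (sorted): 622, 2574.
Circular molecule, 2 cuts → 2 fragments:
  2574 − 622 = 1952 bp
  wrap: 6111 − 2574 + 622 = 4159 bp
Sorted largest to smallest: 4159, 1952 bp.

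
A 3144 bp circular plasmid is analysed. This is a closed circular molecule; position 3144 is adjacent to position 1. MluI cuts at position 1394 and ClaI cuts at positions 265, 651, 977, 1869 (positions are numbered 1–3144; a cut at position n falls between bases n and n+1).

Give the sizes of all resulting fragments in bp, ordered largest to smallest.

Combined cut positions (sorted): 265, 651, 977, 1394, 1869.
Circular molecule, 5 cuts → 5 fragments:
  651 − 265 = 386 bp
  977 − 651 = 326 bp
  1394 − 977 = 417 bp
  1869 − 1394 = 475 bp
  wrap: 3144 − 1869 + 265 = 1540 bp
Sorted largest to smallest: 1540, 475, 417, 386, 326 bp.

1540, 475, 417, 386, 326 bp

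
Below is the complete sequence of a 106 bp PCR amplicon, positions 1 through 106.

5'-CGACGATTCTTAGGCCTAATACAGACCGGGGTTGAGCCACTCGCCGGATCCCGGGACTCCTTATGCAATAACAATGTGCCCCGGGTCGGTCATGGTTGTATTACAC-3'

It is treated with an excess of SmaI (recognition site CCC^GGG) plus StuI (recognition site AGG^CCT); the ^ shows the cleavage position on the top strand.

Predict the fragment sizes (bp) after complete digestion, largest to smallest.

38, 30, 24, 14 bp

SmaI sites (CCCGGG) start at positions 50, 80.
SmaI cuts after base 3 of each site, so after positions 52, 82.
The StuI site (AGGCCT) starts at position 12.
StuI cuts after base 3 of each site, so after position 14.
Combined cut positions: 14, 52, 82.
Linear molecule, 3 cuts → 4 fragments:
  1–14 → 14 bp
  15–52 → 38 bp
  53–82 → 30 bp
  83–106 → 24 bp
Sorted largest to smallest: 38, 30, 24, 14 bp.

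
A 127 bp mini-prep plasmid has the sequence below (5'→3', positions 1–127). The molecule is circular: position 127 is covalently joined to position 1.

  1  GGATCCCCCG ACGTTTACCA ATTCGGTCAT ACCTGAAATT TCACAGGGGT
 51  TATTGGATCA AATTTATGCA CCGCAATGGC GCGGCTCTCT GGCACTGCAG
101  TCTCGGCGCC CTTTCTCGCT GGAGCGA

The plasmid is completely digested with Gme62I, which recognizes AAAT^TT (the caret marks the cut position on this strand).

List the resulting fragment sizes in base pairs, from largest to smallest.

Gme62I sites (AAATTT) start at positions 36, 60.
Gme62I cuts after base 4 of each site, so after positions 39, 63.
Circular molecule, 2 cuts → 2 fragments:
  40–63 → 24 bp
  64–127 then 1–39 → 64 + 39 = 103 bp
Sorted largest to smallest: 103, 24 bp.

103, 24 bp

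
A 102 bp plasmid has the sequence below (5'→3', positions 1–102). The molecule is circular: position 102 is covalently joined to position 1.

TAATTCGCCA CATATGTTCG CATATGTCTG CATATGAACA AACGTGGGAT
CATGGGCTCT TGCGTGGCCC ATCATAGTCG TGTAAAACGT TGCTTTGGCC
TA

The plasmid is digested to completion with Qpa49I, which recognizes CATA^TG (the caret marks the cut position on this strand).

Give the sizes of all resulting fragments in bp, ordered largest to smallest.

82, 10, 10 bp

Qpa49I sites (CATATG) start at positions 11, 21, 31.
Qpa49I cuts after base 4 of each site, so after positions 14, 24, 34.
Circular molecule, 3 cuts → 3 fragments:
  15–24 → 10 bp
  25–34 → 10 bp
  35–102 then 1–14 → 68 + 14 = 82 bp
Sorted largest to smallest: 82, 10, 10 bp.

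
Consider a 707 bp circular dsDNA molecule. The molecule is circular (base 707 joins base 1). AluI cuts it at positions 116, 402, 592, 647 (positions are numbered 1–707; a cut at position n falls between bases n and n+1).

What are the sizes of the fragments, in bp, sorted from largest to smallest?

Circular molecule, 4 cuts → 4 fragments:
  402 − 116 = 286 bp
  592 − 402 = 190 bp
  647 − 592 = 55 bp
  wrap: 707 − 647 + 116 = 176 bp
Sorted largest to smallest: 286, 190, 176, 55 bp.

286, 190, 176, 55 bp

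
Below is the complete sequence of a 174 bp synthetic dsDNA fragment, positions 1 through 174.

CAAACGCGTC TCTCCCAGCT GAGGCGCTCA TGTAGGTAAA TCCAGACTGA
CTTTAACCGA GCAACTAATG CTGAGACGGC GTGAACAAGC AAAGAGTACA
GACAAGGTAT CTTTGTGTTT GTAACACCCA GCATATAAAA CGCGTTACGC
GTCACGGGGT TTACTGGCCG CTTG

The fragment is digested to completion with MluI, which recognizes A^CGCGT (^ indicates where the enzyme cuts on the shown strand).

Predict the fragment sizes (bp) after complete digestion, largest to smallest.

136, 27, 7, 4 bp

MluI sites (ACGCGT) start at positions 4, 140, 147.
MluI cuts after the first base of each site, so after positions 4, 140, 147.
Linear molecule, 3 cuts → 4 fragments:
  1–4 → 4 bp
  5–140 → 136 bp
  141–147 → 7 bp
  148–174 → 27 bp
Sorted largest to smallest: 136, 27, 7, 4 bp.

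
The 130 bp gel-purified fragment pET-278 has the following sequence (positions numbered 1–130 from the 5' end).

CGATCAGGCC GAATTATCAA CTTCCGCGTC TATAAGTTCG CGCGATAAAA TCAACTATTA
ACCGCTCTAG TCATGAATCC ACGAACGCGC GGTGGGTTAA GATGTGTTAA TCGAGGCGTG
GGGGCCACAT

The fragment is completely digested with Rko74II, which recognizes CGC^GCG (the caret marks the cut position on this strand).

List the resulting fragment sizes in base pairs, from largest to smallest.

Rko74II sites (CGCGCG) start at positions 39, 86.
Rko74II cuts after base 3 of each site, so after positions 41, 88.
Linear molecule, 2 cuts → 3 fragments:
  1–41 → 41 bp
  42–88 → 47 bp
  89–130 → 42 bp
Sorted largest to smallest: 47, 42, 41 bp.

47, 42, 41 bp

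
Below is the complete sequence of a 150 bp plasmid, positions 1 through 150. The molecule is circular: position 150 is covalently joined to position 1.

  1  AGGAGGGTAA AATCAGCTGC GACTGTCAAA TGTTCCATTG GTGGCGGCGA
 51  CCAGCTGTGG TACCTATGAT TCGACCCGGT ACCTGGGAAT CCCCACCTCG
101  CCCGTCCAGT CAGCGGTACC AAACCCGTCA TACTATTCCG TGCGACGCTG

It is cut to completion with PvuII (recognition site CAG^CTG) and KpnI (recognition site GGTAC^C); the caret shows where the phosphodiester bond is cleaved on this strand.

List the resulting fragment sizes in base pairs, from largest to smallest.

PvuII sites (CAGCTG) start at positions 14, 52.
PvuII cuts after base 3 of each site, so after positions 16, 54.
KpnI sites (GGTACC) start at positions 59, 78, 115.
KpnI cuts after base 5 of each site (before the last base), so after positions 63, 82, 119.
Combined cut positions: 16, 54, 63, 82, 119.
Circular molecule, 5 cuts → 5 fragments:
  17–54 → 38 bp
  55–63 → 9 bp
  64–82 → 19 bp
  83–119 → 37 bp
  120–150 then 1–16 → 31 + 16 = 47 bp
Sorted largest to smallest: 47, 38, 37, 19, 9 bp.

47, 38, 37, 19, 9 bp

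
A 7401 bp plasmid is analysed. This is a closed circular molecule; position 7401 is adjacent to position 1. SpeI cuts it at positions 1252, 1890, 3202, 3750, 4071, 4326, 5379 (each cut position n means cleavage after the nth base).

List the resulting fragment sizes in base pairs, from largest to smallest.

Circular molecule, 7 cuts → 7 fragments:
  1890 − 1252 = 638 bp
  3202 − 1890 = 1312 bp
  3750 − 3202 = 548 bp
  4071 − 3750 = 321 bp
  4326 − 4071 = 255 bp
  5379 − 4326 = 1053 bp
  wrap: 7401 − 5379 + 1252 = 3274 bp
Sorted largest to smallest: 3274, 1312, 1053, 638, 548, 321, 255 bp.

3274, 1312, 1053, 638, 548, 321, 255 bp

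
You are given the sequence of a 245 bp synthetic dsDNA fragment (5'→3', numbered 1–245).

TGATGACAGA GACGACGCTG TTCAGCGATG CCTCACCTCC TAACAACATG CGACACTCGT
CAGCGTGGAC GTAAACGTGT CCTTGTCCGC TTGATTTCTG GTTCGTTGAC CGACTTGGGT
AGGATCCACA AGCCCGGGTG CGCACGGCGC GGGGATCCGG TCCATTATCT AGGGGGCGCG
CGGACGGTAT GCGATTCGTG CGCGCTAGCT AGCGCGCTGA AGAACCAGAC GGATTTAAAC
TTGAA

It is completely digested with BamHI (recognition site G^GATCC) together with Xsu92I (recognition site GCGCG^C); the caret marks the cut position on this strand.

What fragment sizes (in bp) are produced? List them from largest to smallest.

BamHI sites (GGATCC) start at positions 122, 153.
BamHI cuts after the first base of each site, so after positions 122, 153.
Xsu92I sites (GCGCGC) start at positions 176, 200, 212.
Xsu92I cuts after base 5 of each site (before the last base), so after positions 180, 204, 216.
Combined cut positions: 122, 153, 180, 204, 216.
Linear molecule, 5 cuts → 6 fragments:
  1–122 → 122 bp
  123–153 → 31 bp
  154–180 → 27 bp
  181–204 → 24 bp
  205–216 → 12 bp
  217–245 → 29 bp
Sorted largest to smallest: 122, 31, 29, 27, 24, 12 bp.

122, 31, 29, 27, 24, 12 bp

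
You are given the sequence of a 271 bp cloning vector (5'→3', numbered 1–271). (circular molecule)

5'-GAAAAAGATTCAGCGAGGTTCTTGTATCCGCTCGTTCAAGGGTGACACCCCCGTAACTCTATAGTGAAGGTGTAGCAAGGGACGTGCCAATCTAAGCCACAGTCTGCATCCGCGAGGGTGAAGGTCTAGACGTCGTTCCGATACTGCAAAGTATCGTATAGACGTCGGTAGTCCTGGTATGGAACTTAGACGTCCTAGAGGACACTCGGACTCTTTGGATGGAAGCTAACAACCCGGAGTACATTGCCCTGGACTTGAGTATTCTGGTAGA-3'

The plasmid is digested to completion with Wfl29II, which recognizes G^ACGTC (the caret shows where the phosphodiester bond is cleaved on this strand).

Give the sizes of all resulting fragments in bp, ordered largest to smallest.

211, 32, 28 bp

Wfl29II sites (GACGTC) start at positions 129, 161, 189.
Wfl29II cuts after the first base of each site, so after positions 129, 161, 189.
Circular molecule, 3 cuts → 3 fragments:
  130–161 → 32 bp
  162–189 → 28 bp
  190–271 then 1–129 → 82 + 129 = 211 bp
Sorted largest to smallest: 211, 32, 28 bp.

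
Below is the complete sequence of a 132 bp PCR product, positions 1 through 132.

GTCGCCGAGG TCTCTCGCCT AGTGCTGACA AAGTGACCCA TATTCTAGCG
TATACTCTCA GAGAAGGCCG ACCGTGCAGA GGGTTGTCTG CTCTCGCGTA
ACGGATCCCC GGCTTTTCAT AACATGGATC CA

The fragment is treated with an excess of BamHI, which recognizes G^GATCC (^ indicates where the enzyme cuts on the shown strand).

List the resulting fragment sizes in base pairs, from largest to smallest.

BamHI sites (GGATCC) start at positions 103, 126.
BamHI cuts after the first base of each site, so after positions 103, 126.
Linear molecule, 2 cuts → 3 fragments:
  1–103 → 103 bp
  104–126 → 23 bp
  127–132 → 6 bp
Sorted largest to smallest: 103, 23, 6 bp.

103, 23, 6 bp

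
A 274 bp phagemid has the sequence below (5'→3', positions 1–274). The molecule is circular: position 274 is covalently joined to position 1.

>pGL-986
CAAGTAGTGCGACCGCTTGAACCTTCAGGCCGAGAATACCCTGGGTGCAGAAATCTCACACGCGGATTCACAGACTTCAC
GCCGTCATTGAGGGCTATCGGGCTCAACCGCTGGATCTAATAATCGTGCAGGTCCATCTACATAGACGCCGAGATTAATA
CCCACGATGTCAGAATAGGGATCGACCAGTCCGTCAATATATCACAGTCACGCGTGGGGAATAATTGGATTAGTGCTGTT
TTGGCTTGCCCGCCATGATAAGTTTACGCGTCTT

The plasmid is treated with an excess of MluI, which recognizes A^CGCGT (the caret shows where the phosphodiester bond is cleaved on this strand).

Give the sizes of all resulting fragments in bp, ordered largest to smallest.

218, 56 bp

MluI sites (ACGCGT) start at positions 210, 266.
MluI cuts after the first base of each site, so after positions 210, 266.
Circular molecule, 2 cuts → 2 fragments:
  211–266 → 56 bp
  267–274 then 1–210 → 8 + 210 = 218 bp
Sorted largest to smallest: 218, 56 bp.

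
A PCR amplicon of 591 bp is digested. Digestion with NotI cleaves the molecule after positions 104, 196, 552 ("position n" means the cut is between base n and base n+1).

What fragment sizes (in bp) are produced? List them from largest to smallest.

Linear molecule, 3 cuts → 4 fragments:
  104 − 0 = 104 bp
  196 − 104 = 92 bp
  552 − 196 = 356 bp
  591 − 552 = 39 bp
Sorted largest to smallest: 356, 104, 92, 39 bp.

356, 104, 92, 39 bp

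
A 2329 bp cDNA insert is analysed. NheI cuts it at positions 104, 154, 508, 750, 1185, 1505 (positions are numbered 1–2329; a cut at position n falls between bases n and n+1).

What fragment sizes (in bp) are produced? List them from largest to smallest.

824, 435, 354, 320, 242, 104, 50 bp

Linear molecule, 6 cuts → 7 fragments:
  104 − 0 = 104 bp
  154 − 104 = 50 bp
  508 − 154 = 354 bp
  750 − 508 = 242 bp
  1185 − 750 = 435 bp
  1505 − 1185 = 320 bp
  2329 − 1505 = 824 bp
Sorted largest to smallest: 824, 435, 354, 320, 242, 104, 50 bp.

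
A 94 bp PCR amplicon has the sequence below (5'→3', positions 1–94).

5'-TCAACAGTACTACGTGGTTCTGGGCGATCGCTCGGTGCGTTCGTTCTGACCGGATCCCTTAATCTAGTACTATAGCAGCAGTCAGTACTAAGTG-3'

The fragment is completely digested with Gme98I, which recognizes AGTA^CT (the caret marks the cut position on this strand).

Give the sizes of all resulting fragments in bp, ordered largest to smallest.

60, 18, 9, 7 bp

Gme98I sites (AGTACT) start at positions 6, 66, 84.
Gme98I cuts after base 4 of each site, so after positions 9, 69, 87.
Linear molecule, 3 cuts → 4 fragments:
  1–9 → 9 bp
  10–69 → 60 bp
  70–87 → 18 bp
  88–94 → 7 bp
Sorted largest to smallest: 60, 18, 9, 7 bp.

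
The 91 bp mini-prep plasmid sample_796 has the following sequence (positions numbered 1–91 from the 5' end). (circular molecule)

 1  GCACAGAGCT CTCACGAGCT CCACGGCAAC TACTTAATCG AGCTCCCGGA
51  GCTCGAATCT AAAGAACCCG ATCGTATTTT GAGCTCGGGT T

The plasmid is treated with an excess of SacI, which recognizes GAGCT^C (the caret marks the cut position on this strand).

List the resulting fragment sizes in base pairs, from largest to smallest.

32, 24, 16, 10, 9 bp

SacI sites (GAGCTC) start at positions 6, 16, 40, 49, 81.
SacI cuts after base 5 of each site (before the last base), so after positions 10, 20, 44, 53, 85.
Circular molecule, 5 cuts → 5 fragments:
  11–20 → 10 bp
  21–44 → 24 bp
  45–53 → 9 bp
  54–85 → 32 bp
  86–91 then 1–10 → 6 + 10 = 16 bp
Sorted largest to smallest: 32, 24, 16, 10, 9 bp.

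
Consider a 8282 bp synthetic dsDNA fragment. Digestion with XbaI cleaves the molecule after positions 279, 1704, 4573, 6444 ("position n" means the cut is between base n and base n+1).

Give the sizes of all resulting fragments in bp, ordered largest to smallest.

2869, 1871, 1838, 1425, 279 bp

Linear molecule, 4 cuts → 5 fragments:
  279 − 0 = 279 bp
  1704 − 279 = 1425 bp
  4573 − 1704 = 2869 bp
  6444 − 4573 = 1871 bp
  8282 − 6444 = 1838 bp
Sorted largest to smallest: 2869, 1871, 1838, 1425, 279 bp.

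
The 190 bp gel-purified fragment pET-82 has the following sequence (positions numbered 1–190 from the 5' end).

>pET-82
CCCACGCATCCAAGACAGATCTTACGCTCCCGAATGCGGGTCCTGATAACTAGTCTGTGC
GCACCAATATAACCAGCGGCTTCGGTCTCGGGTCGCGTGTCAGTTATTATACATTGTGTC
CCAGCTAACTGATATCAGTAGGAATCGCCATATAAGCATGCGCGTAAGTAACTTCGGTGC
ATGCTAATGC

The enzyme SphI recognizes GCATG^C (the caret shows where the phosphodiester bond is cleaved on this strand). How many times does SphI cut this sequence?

2

GCATGC occurs starting at positions 156, 179.
SphI cuts at 2 sites.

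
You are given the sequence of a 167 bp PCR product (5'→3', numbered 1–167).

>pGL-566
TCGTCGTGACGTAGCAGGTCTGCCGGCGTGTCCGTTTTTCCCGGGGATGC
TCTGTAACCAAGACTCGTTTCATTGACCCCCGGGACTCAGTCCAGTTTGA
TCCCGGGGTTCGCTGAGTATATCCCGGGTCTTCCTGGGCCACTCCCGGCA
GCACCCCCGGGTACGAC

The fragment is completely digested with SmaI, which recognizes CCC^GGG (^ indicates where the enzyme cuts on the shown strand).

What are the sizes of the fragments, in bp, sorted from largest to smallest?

SmaI sites (CCCGGG) start at positions 40, 79, 102, 123, 156.
SmaI cuts after base 3 of each site, so after positions 42, 81, 104, 125, 158.
Linear molecule, 5 cuts → 6 fragments:
  1–42 → 42 bp
  43–81 → 39 bp
  82–104 → 23 bp
  105–125 → 21 bp
  126–158 → 33 bp
  159–167 → 9 bp
Sorted largest to smallest: 42, 39, 33, 23, 21, 9 bp.

42, 39, 33, 23, 21, 9 bp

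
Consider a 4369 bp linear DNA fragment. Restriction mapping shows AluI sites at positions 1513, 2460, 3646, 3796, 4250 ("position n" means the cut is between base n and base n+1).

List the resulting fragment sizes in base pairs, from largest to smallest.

1513, 1186, 947, 454, 150, 119 bp

Linear molecule, 5 cuts → 6 fragments:
  1513 − 0 = 1513 bp
  2460 − 1513 = 947 bp
  3646 − 2460 = 1186 bp
  3796 − 3646 = 150 bp
  4250 − 3796 = 454 bp
  4369 − 4250 = 119 bp
Sorted largest to smallest: 1513, 1186, 947, 454, 150, 119 bp.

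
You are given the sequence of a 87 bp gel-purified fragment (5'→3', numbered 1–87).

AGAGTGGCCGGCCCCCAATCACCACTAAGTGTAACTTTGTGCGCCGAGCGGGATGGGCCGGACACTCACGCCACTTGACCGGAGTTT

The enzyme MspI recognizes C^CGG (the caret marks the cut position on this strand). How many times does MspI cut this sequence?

CCGG occurs starting at positions 8, 58, 79.
MspI cuts at 3 sites.

3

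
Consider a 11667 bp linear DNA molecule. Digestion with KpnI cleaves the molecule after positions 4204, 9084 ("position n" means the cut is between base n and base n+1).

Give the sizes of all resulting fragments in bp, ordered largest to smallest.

Linear molecule, 2 cuts → 3 fragments:
  4204 − 0 = 4204 bp
  9084 − 4204 = 4880 bp
  11667 − 9084 = 2583 bp
Sorted largest to smallest: 4880, 4204, 2583 bp.

4880, 4204, 2583 bp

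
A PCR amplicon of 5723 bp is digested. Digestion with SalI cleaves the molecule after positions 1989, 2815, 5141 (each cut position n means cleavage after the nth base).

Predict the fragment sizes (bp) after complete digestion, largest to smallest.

2326, 1989, 826, 582 bp

Linear molecule, 3 cuts → 4 fragments:
  1989 − 0 = 1989 bp
  2815 − 1989 = 826 bp
  5141 − 2815 = 2326 bp
  5723 − 5141 = 582 bp
Sorted largest to smallest: 2326, 1989, 826, 582 bp.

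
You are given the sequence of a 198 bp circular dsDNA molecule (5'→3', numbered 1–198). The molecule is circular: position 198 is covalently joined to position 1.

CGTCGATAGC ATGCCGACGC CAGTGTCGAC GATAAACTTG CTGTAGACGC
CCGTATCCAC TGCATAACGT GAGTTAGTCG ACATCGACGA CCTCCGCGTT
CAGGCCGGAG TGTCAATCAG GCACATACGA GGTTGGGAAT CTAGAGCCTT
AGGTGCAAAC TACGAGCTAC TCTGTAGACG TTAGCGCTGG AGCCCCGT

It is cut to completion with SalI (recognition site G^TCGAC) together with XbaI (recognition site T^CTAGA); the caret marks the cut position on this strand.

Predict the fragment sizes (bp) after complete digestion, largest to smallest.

83, 63, 52 bp

SalI sites (GTCGAC) start at positions 25, 77.
SalI cuts after the first base of each site, so after positions 25, 77.
The XbaI site (TCTAGA) starts at position 140.
XbaI cuts after the first base of each site, so after position 140.
Combined cut positions: 25, 77, 140.
Circular molecule, 3 cuts → 3 fragments:
  26–77 → 52 bp
  78–140 → 63 bp
  141–198 then 1–25 → 58 + 25 = 83 bp
Sorted largest to smallest: 83, 63, 52 bp.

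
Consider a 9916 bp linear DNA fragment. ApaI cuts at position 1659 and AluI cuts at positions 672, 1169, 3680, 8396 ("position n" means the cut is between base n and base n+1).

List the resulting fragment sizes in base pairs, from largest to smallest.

4716, 2021, 1520, 672, 497, 490 bp

Combined cut positions (sorted): 672, 1169, 1659, 3680, 8396.
Linear molecule, 5 cuts → 6 fragments:
  672 − 0 = 672 bp
  1169 − 672 = 497 bp
  1659 − 1169 = 490 bp
  3680 − 1659 = 2021 bp
  8396 − 3680 = 4716 bp
  9916 − 8396 = 1520 bp
Sorted largest to smallest: 4716, 2021, 1520, 672, 497, 490 bp.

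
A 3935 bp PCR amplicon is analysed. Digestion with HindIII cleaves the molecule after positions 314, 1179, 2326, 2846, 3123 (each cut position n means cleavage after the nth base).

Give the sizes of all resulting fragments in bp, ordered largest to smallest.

Linear molecule, 5 cuts → 6 fragments:
  314 − 0 = 314 bp
  1179 − 314 = 865 bp
  2326 − 1179 = 1147 bp
  2846 − 2326 = 520 bp
  3123 − 2846 = 277 bp
  3935 − 3123 = 812 bp
Sorted largest to smallest: 1147, 865, 812, 520, 314, 277 bp.

1147, 865, 812, 520, 314, 277 bp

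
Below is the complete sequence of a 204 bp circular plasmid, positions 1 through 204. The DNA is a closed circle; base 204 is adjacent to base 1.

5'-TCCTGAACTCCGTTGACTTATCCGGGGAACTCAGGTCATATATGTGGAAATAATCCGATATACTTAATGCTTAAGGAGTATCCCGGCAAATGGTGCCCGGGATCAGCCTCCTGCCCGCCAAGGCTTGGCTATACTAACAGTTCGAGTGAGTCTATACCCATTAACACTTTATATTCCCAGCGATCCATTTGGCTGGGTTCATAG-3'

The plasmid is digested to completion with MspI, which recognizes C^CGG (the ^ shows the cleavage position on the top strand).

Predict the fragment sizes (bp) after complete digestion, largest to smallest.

MspI sites (CCGG) start at positions 22, 83, 97.
MspI cuts after the first base of each site, so after positions 22, 83, 97.
Circular molecule, 3 cuts → 3 fragments:
  23–83 → 61 bp
  84–97 → 14 bp
  98–204 then 1–22 → 107 + 22 = 129 bp
Sorted largest to smallest: 129, 61, 14 bp.

129, 61, 14 bp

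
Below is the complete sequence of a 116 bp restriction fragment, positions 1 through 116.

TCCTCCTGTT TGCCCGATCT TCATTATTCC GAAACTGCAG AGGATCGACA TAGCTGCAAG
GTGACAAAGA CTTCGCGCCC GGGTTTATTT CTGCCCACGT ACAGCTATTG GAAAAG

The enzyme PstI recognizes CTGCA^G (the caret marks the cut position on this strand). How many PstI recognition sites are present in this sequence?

CTGCAG occurs starting at position 35.
PstI cuts at 1 site.

1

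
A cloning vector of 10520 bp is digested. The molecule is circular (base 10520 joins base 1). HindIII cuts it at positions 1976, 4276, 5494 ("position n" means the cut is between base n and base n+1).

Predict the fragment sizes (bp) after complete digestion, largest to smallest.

Circular molecule, 3 cuts → 3 fragments:
  4276 − 1976 = 2300 bp
  5494 − 4276 = 1218 bp
  wrap: 10520 − 5494 + 1976 = 7002 bp
Sorted largest to smallest: 7002, 2300, 1218 bp.

7002, 2300, 1218 bp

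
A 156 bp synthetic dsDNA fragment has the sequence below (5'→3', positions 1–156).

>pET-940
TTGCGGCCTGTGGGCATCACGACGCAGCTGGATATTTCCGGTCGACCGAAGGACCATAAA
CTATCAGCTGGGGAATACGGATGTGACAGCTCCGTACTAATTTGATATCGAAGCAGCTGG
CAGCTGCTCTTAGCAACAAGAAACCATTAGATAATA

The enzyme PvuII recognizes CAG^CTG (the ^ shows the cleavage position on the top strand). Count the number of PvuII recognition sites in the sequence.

4

CAGCTG occurs starting at positions 25, 65, 114, 121.
PvuII cuts at 4 sites.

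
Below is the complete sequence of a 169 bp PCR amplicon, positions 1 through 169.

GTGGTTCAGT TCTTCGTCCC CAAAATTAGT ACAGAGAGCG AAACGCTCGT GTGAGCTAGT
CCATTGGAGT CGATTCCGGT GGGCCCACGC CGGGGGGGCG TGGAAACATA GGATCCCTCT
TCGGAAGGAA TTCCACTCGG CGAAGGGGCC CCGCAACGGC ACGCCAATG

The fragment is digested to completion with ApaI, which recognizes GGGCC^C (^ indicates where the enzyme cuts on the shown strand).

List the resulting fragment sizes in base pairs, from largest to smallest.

85, 65, 19 bp

ApaI sites (GGGCCC) start at positions 81, 146.
ApaI cuts after base 5 of each site (before the last base), so after positions 85, 150.
Linear molecule, 2 cuts → 3 fragments:
  1–85 → 85 bp
  86–150 → 65 bp
  151–169 → 19 bp
Sorted largest to smallest: 85, 65, 19 bp.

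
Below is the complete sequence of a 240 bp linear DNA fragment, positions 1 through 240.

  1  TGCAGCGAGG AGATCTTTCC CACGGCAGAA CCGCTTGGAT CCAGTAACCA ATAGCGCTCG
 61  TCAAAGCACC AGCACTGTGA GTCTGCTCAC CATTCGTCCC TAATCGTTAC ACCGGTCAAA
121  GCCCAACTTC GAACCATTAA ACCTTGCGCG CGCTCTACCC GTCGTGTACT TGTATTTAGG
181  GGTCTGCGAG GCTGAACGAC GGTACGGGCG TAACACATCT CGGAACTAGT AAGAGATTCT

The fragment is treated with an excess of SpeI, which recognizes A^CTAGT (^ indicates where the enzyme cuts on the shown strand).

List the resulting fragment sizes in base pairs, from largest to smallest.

225, 15 bp

The SpeI site (ACTAGT) starts at position 225.
SpeI cuts after the first base of each site, so after position 225.
Linear molecule, 1 cut → 2 fragments:
  1–225 → 225 bp
  226–240 → 15 bp
Sorted largest to smallest: 225, 15 bp.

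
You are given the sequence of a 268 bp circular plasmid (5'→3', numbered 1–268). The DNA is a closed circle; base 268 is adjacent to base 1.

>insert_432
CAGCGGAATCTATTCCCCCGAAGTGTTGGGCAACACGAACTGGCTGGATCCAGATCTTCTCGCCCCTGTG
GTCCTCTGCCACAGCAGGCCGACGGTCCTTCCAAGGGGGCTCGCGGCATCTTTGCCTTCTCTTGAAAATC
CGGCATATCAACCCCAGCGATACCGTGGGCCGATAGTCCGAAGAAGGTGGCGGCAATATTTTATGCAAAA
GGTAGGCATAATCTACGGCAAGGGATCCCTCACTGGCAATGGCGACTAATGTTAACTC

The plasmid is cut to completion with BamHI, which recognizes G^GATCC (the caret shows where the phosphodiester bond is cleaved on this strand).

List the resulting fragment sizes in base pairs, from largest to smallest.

BamHI sites (GGATCC) start at positions 46, 233.
BamHI cuts after the first base of each site, so after positions 46, 233.
Circular molecule, 2 cuts → 2 fragments:
  47–233 → 187 bp
  234–268 then 1–46 → 35 + 46 = 81 bp
Sorted largest to smallest: 187, 81 bp.

187, 81 bp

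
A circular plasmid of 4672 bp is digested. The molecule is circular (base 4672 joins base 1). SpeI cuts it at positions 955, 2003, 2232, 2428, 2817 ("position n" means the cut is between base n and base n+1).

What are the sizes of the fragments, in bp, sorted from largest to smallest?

2810, 1048, 389, 229, 196 bp

Circular molecule, 5 cuts → 5 fragments:
  2003 − 955 = 1048 bp
  2232 − 2003 = 229 bp
  2428 − 2232 = 196 bp
  2817 − 2428 = 389 bp
  wrap: 4672 − 2817 + 955 = 2810 bp
Sorted largest to smallest: 2810, 1048, 389, 229, 196 bp.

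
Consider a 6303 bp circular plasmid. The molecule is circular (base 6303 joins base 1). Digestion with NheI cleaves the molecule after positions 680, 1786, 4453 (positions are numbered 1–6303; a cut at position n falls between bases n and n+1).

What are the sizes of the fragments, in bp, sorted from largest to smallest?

Circular molecule, 3 cuts → 3 fragments:
  1786 − 680 = 1106 bp
  4453 − 1786 = 2667 bp
  wrap: 6303 − 4453 + 680 = 2530 bp
Sorted largest to smallest: 2667, 2530, 1106 bp.

2667, 2530, 1106 bp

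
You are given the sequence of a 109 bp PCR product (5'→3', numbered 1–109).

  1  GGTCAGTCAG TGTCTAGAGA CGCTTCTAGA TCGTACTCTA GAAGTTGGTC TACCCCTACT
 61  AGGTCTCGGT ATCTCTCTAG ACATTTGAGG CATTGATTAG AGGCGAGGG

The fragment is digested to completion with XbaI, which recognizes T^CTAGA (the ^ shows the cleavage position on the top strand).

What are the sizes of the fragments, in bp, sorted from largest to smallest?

39, 33, 13, 12, 12 bp

XbaI sites (TCTAGA) start at positions 13, 25, 37, 76.
XbaI cuts after the first base of each site, so after positions 13, 25, 37, 76.
Linear molecule, 4 cuts → 5 fragments:
  1–13 → 13 bp
  14–25 → 12 bp
  26–37 → 12 bp
  38–76 → 39 bp
  77–109 → 33 bp
Sorted largest to smallest: 39, 33, 13, 12, 12 bp.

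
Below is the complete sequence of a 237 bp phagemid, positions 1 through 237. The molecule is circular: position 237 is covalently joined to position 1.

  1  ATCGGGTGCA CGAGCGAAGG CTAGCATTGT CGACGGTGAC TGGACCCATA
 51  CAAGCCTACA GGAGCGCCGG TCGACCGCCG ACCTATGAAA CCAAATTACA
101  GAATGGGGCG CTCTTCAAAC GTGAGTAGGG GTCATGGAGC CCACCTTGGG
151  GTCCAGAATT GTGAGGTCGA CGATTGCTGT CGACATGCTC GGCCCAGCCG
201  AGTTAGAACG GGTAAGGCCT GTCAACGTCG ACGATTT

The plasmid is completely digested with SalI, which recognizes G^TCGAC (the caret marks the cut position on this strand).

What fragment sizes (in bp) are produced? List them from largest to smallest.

SalI sites (GTCGAC) start at positions 29, 70, 166, 179, 227.
SalI cuts after the first base of each site, so after positions 29, 70, 166, 179, 227.
Circular molecule, 5 cuts → 5 fragments:
  30–70 → 41 bp
  71–166 → 96 bp
  167–179 → 13 bp
  180–227 → 48 bp
  228–237 then 1–29 → 10 + 29 = 39 bp
Sorted largest to smallest: 96, 48, 41, 39, 13 bp.

96, 48, 41, 39, 13 bp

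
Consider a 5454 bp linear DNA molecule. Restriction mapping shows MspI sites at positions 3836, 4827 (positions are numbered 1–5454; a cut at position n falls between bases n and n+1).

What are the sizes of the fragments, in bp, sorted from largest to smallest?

Linear molecule, 2 cuts → 3 fragments:
  3836 − 0 = 3836 bp
  4827 − 3836 = 991 bp
  5454 − 4827 = 627 bp
Sorted largest to smallest: 3836, 991, 627 bp.

3836, 991, 627 bp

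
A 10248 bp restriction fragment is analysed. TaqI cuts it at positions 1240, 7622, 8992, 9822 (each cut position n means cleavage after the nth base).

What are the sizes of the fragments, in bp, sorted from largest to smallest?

Linear molecule, 4 cuts → 5 fragments:
  1240 − 0 = 1240 bp
  7622 − 1240 = 6382 bp
  8992 − 7622 = 1370 bp
  9822 − 8992 = 830 bp
  10248 − 9822 = 426 bp
Sorted largest to smallest: 6382, 1370, 1240, 830, 426 bp.

6382, 1370, 1240, 830, 426 bp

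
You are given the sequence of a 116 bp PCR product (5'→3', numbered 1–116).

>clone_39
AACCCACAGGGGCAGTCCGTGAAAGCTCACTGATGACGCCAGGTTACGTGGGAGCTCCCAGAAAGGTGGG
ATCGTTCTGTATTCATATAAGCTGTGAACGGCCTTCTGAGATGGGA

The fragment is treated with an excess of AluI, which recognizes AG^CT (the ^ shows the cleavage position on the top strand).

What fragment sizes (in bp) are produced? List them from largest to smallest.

37, 29, 25, 25 bp

AluI sites (AGCT) start at positions 24, 53, 90.
AluI cuts after base 2 of each site, so after positions 25, 54, 91.
Linear molecule, 3 cuts → 4 fragments:
  1–25 → 25 bp
  26–54 → 29 bp
  55–91 → 37 bp
  92–116 → 25 bp
Sorted largest to smallest: 37, 29, 25, 25 bp.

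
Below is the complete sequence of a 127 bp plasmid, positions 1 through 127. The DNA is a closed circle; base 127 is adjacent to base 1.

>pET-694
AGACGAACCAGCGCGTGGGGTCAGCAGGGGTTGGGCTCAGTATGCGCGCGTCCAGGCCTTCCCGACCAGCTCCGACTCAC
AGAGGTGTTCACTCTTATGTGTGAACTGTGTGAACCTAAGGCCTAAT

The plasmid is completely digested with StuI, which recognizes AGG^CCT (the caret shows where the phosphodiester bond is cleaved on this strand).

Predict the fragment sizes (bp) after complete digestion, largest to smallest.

StuI sites (AGGCCT) start at positions 54, 119.
StuI cuts after base 3 of each site, so after positions 56, 121.
Circular molecule, 2 cuts → 2 fragments:
  57–121 → 65 bp
  122–127 then 1–56 → 6 + 56 = 62 bp
Sorted largest to smallest: 65, 62 bp.

65, 62 bp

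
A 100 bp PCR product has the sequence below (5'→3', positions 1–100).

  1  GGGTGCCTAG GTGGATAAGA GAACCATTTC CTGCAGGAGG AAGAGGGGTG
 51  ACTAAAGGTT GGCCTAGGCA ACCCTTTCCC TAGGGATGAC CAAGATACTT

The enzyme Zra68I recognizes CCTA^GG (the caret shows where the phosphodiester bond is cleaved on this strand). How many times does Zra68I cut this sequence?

3

CCTAGG occurs starting at positions 6, 63, 79.
Zra68I cuts at 3 sites.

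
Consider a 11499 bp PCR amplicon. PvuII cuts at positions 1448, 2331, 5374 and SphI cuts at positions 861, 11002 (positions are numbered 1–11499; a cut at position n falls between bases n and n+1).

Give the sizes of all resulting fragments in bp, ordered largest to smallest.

Combined cut positions (sorted): 861, 1448, 2331, 5374, 11002.
Linear molecule, 5 cuts → 6 fragments:
  861 − 0 = 861 bp
  1448 − 861 = 587 bp
  2331 − 1448 = 883 bp
  5374 − 2331 = 3043 bp
  11002 − 5374 = 5628 bp
  11499 − 11002 = 497 bp
Sorted largest to smallest: 5628, 3043, 883, 861, 587, 497 bp.

5628, 3043, 883, 861, 587, 497 bp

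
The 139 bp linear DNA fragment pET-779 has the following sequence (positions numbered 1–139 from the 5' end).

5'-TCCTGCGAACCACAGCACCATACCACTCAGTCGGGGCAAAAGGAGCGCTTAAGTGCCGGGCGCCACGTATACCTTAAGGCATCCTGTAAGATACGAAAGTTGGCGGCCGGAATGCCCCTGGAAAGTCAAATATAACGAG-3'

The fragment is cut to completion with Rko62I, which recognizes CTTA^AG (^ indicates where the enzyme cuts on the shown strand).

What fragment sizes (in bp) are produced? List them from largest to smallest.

63, 51, 25 bp

Rko62I sites (CTTAAG) start at positions 48, 73.
Rko62I cuts after base 4 of each site, so after positions 51, 76.
Linear molecule, 2 cuts → 3 fragments:
  1–51 → 51 bp
  52–76 → 25 bp
  77–139 → 63 bp
Sorted largest to smallest: 63, 51, 25 bp.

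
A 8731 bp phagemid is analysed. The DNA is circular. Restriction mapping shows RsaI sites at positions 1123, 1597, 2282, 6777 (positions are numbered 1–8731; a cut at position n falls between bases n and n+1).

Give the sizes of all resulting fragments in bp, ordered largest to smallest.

4495, 3077, 685, 474 bp

Circular molecule, 4 cuts → 4 fragments:
  1597 − 1123 = 474 bp
  2282 − 1597 = 685 bp
  6777 − 2282 = 4495 bp
  wrap: 8731 − 6777 + 1123 = 3077 bp
Sorted largest to smallest: 4495, 3077, 685, 474 bp.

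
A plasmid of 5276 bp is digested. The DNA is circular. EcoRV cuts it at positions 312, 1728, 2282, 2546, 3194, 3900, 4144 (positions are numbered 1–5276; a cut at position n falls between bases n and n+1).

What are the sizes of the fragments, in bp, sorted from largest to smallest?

1444, 1416, 706, 648, 554, 264, 244 bp

Circular molecule, 7 cuts → 7 fragments:
  1728 − 312 = 1416 bp
  2282 − 1728 = 554 bp
  2546 − 2282 = 264 bp
  3194 − 2546 = 648 bp
  3900 − 3194 = 706 bp
  4144 − 3900 = 244 bp
  wrap: 5276 − 4144 + 312 = 1444 bp
Sorted largest to smallest: 1444, 1416, 706, 648, 554, 264, 244 bp.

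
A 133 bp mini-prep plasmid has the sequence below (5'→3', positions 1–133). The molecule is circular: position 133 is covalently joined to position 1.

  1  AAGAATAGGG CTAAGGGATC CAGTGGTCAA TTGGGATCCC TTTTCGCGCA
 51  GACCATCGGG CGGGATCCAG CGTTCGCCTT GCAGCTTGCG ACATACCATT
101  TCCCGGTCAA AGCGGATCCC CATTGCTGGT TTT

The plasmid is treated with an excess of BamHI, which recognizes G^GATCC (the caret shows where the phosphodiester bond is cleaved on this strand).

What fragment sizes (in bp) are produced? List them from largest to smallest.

BamHI sites (GGATCC) start at positions 16, 34, 63, 114.
BamHI cuts after the first base of each site, so after positions 16, 34, 63, 114.
Circular molecule, 4 cuts → 4 fragments:
  17–34 → 18 bp
  35–63 → 29 bp
  64–114 → 51 bp
  115–133 then 1–16 → 19 + 16 = 35 bp
Sorted largest to smallest: 51, 35, 29, 18 bp.

51, 35, 29, 18 bp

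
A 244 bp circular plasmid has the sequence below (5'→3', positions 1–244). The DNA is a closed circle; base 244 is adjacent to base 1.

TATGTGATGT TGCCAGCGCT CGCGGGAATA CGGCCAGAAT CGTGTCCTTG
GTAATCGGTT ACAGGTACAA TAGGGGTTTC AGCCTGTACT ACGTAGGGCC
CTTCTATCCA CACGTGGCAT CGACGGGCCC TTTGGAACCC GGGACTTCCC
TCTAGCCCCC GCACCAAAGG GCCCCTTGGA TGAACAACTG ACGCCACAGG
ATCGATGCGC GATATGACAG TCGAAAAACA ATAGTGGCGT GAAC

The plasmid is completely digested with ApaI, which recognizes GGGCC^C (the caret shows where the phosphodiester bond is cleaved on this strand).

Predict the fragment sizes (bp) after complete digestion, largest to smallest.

ApaI sites (GGGCCC) start at positions 96, 125, 169.
ApaI cuts after base 5 of each site (before the last base), so after positions 100, 129, 173.
Circular molecule, 3 cuts → 3 fragments:
  101–129 → 29 bp
  130–173 → 44 bp
  174–244 then 1–100 → 71 + 100 = 171 bp
Sorted largest to smallest: 171, 44, 29 bp.

171, 44, 29 bp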